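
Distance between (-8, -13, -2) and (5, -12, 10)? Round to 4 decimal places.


d = sqrt((5--8)^2 + (-12--13)^2 + (10--2)^2) = 17.72

17.72


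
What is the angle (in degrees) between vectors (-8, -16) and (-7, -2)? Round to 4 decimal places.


dot = -8*-7 + -16*-2 = 88
|u| = 17.8885, |v| = 7.2801
cos(angle) = 0.6757
angle = 47.4896 degrees

47.4896 degrees


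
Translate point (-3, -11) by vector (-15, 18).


Translation: (x+dx, y+dy) = (-3+-15, -11+18) = (-18, 7)

(-18, 7)


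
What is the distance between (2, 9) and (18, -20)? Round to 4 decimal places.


d = sqrt((18-2)^2 + (-20-9)^2) = 33.121

33.121


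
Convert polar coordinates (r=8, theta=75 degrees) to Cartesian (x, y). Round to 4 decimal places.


x = 8 * cos(75) = 2.0706
y = 8 * sin(75) = 7.7274

(2.0706, 7.7274)


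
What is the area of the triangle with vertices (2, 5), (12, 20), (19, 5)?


Area = |x1(y2-y3) + x2(y3-y1) + x3(y1-y2)| / 2
= |2*(20-5) + 12*(5-5) + 19*(5-20)| / 2
= 127.5

127.5


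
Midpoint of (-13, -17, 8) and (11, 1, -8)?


Midpoint = ((-13+11)/2, (-17+1)/2, (8+-8)/2) = (-1, -8, 0)

(-1, -8, 0)


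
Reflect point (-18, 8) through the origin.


Reflection through origin: (x, y) -> (-x, -y)
(-18, 8) -> (18, -8)

(18, -8)


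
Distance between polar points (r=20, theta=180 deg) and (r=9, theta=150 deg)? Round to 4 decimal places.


d = sqrt(r1^2 + r2^2 - 2*r1*r2*cos(t2-t1))
d = sqrt(20^2 + 9^2 - 2*20*9*cos(150-180)) = 13.0089

13.0089


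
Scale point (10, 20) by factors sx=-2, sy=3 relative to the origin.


Scaling: (x*sx, y*sy) = (10*-2, 20*3) = (-20, 60)

(-20, 60)


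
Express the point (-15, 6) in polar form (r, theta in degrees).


r = sqrt((-15)^2 + 6^2) = 16.1555
theta = atan2(6, -15) = 158.1986 degrees

r = 16.1555, theta = 158.1986 degrees


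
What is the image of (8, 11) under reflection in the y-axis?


Reflection across y-axis: (x, y) -> (-x, y)
(8, 11) -> (-8, 11)

(-8, 11)


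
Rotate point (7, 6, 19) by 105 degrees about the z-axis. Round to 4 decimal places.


x' = 7*cos(105) - 6*sin(105) = -7.6073
y' = 7*sin(105) + 6*cos(105) = 5.2086
z' = 19

(-7.6073, 5.2086, 19)


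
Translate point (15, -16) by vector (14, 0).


Translation: (x+dx, y+dy) = (15+14, -16+0) = (29, -16)

(29, -16)


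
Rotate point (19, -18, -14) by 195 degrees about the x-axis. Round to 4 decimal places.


x' = 19
y' = -18*cos(195) - -14*sin(195) = 13.7632
z' = -18*sin(195) + -14*cos(195) = 18.1817

(19, 13.7632, 18.1817)


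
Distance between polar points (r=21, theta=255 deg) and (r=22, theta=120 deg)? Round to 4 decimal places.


d = sqrt(r1^2 + r2^2 - 2*r1*r2*cos(t2-t1))
d = sqrt(21^2 + 22^2 - 2*21*22*cos(120-255)) = 39.7287

39.7287


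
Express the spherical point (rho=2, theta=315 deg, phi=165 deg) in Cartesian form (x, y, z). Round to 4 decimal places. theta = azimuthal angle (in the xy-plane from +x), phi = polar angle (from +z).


x = 2 * sin(165) * cos(315) = 0.366
y = 2 * sin(165) * sin(315) = -0.366
z = 2 * cos(165) = -1.9319

(0.366, -0.366, -1.9319)


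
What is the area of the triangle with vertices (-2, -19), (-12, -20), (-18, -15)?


Area = |x1(y2-y3) + x2(y3-y1) + x3(y1-y2)| / 2
= |-2*(-20--15) + -12*(-15--19) + -18*(-19--20)| / 2
= 28

28


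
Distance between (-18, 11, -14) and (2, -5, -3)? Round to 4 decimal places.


d = sqrt((2--18)^2 + (-5-11)^2 + (-3--14)^2) = 27.8747

27.8747


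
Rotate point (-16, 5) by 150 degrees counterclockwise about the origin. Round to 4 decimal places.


x' = -16*cos(150) - 5*sin(150) = 11.3564
y' = -16*sin(150) + 5*cos(150) = -12.3301

(11.3564, -12.3301)


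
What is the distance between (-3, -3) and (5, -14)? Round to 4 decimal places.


d = sqrt((5--3)^2 + (-14--3)^2) = 13.6015

13.6015


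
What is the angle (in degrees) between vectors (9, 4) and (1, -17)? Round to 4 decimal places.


dot = 9*1 + 4*-17 = -59
|u| = 9.8489, |v| = 17.0294
cos(angle) = -0.3518
angle = 110.596 degrees

110.596 degrees


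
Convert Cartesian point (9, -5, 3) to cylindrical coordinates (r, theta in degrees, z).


r = sqrt(9^2 + (-5)^2) = 10.2956
theta = atan2(-5, 9) = 330.9454 deg
z = 3

r = 10.2956, theta = 330.9454 deg, z = 3


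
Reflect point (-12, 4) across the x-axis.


Reflection across x-axis: (x, y) -> (x, -y)
(-12, 4) -> (-12, -4)

(-12, -4)


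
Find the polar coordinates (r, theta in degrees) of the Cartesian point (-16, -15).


r = sqrt((-16)^2 + (-15)^2) = 21.9317
theta = atan2(-15, -16) = 223.1524 degrees

r = 21.9317, theta = 223.1524 degrees


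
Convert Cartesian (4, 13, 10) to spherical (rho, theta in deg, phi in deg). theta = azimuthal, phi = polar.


rho = sqrt(4^2 + 13^2 + 10^2) = 16.8819
theta = atan2(13, 4) = 72.8973 deg
phi = acos(10/16.8819) = 53.6761 deg

rho = 16.8819, theta = 72.8973 deg, phi = 53.6761 deg


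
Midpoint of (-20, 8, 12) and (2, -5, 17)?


Midpoint = ((-20+2)/2, (8+-5)/2, (12+17)/2) = (-9, 1.5, 14.5)

(-9, 1.5, 14.5)


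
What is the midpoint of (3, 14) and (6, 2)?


Midpoint = ((3+6)/2, (14+2)/2) = (4.5, 8)

(4.5, 8)


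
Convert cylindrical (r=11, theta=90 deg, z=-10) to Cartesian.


x = 11 * cos(90) = 0
y = 11 * sin(90) = 11
z = -10

(0, 11, -10)


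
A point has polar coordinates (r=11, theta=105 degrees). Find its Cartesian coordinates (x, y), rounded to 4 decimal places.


x = 11 * cos(105) = -2.847
y = 11 * sin(105) = 10.6252

(-2.847, 10.6252)


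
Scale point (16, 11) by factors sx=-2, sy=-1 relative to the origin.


Scaling: (x*sx, y*sy) = (16*-2, 11*-1) = (-32, -11)

(-32, -11)


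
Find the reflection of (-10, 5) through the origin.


Reflection through origin: (x, y) -> (-x, -y)
(-10, 5) -> (10, -5)

(10, -5)


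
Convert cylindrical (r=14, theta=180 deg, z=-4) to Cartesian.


x = 14 * cos(180) = -14
y = 14 * sin(180) = 0
z = -4

(-14, 0, -4)


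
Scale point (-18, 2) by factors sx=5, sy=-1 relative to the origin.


Scaling: (x*sx, y*sy) = (-18*5, 2*-1) = (-90, -2)

(-90, -2)


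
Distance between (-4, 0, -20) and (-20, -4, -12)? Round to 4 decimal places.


d = sqrt((-20--4)^2 + (-4-0)^2 + (-12--20)^2) = 18.3303

18.3303


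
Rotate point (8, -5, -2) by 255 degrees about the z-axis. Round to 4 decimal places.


x' = 8*cos(255) - -5*sin(255) = -6.9002
y' = 8*sin(255) + -5*cos(255) = -6.4333
z' = -2

(-6.9002, -6.4333, -2)


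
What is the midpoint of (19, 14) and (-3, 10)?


Midpoint = ((19+-3)/2, (14+10)/2) = (8, 12)

(8, 12)


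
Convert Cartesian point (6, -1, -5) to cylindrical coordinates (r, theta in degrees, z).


r = sqrt(6^2 + (-1)^2) = 6.0828
theta = atan2(-1, 6) = 350.5377 deg
z = -5

r = 6.0828, theta = 350.5377 deg, z = -5


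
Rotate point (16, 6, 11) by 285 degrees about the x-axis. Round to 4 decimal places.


x' = 16
y' = 6*cos(285) - 11*sin(285) = 12.1781
z' = 6*sin(285) + 11*cos(285) = -2.9485

(16, 12.1781, -2.9485)


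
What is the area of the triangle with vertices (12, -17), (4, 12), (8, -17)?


Area = |x1(y2-y3) + x2(y3-y1) + x3(y1-y2)| / 2
= |12*(12--17) + 4*(-17--17) + 8*(-17-12)| / 2
= 58

58


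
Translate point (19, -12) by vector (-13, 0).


Translation: (x+dx, y+dy) = (19+-13, -12+0) = (6, -12)

(6, -12)


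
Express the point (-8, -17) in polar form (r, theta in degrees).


r = sqrt((-8)^2 + (-17)^2) = 18.7883
theta = atan2(-17, -8) = 244.7989 degrees

r = 18.7883, theta = 244.7989 degrees


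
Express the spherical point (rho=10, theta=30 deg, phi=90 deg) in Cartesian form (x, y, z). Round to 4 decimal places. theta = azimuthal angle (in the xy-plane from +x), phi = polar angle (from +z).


x = 10 * sin(90) * cos(30) = 8.6603
y = 10 * sin(90) * sin(30) = 5
z = 10 * cos(90) = 0

(8.6603, 5, 0)


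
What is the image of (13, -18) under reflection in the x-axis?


Reflection across x-axis: (x, y) -> (x, -y)
(13, -18) -> (13, 18)

(13, 18)


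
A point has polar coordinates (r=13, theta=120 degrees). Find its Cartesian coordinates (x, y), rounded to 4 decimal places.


x = 13 * cos(120) = -6.5
y = 13 * sin(120) = 11.2583

(-6.5, 11.2583)


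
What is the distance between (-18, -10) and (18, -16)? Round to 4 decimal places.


d = sqrt((18--18)^2 + (-16--10)^2) = 36.4966

36.4966


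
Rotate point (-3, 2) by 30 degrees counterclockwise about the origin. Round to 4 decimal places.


x' = -3*cos(30) - 2*sin(30) = -3.5981
y' = -3*sin(30) + 2*cos(30) = 0.2321

(-3.5981, 0.2321)


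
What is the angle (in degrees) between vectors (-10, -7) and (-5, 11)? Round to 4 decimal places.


dot = -10*-5 + -7*11 = -27
|u| = 12.2066, |v| = 12.083
cos(angle) = -0.1831
angle = 100.5481 degrees

100.5481 degrees


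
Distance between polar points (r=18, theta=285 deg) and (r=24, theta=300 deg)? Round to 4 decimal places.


d = sqrt(r1^2 + r2^2 - 2*r1*r2*cos(t2-t1))
d = sqrt(18^2 + 24^2 - 2*18*24*cos(300-285)) = 8.0895

8.0895


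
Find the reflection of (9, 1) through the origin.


Reflection through origin: (x, y) -> (-x, -y)
(9, 1) -> (-9, -1)

(-9, -1)


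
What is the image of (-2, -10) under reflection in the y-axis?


Reflection across y-axis: (x, y) -> (-x, y)
(-2, -10) -> (2, -10)

(2, -10)


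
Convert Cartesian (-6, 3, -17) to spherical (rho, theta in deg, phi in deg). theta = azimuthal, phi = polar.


rho = sqrt((-6)^2 + 3^2 + (-17)^2) = 18.2757
theta = atan2(3, -6) = 153.4349 deg
phi = acos(-17/18.2757) = 158.4658 deg

rho = 18.2757, theta = 153.4349 deg, phi = 158.4658 deg


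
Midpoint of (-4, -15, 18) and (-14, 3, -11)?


Midpoint = ((-4+-14)/2, (-15+3)/2, (18+-11)/2) = (-9, -6, 3.5)

(-9, -6, 3.5)


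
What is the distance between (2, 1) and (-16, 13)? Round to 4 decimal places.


d = sqrt((-16-2)^2 + (13-1)^2) = 21.6333

21.6333


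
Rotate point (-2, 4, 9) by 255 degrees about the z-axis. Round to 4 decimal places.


x' = -2*cos(255) - 4*sin(255) = 4.3813
y' = -2*sin(255) + 4*cos(255) = 0.8966
z' = 9

(4.3813, 0.8966, 9)


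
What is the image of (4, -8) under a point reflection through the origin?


Reflection through origin: (x, y) -> (-x, -y)
(4, -8) -> (-4, 8)

(-4, 8)


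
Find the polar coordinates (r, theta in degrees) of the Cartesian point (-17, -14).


r = sqrt((-17)^2 + (-14)^2) = 22.0227
theta = atan2(-14, -17) = 219.4725 degrees

r = 22.0227, theta = 219.4725 degrees


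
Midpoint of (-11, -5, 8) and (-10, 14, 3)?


Midpoint = ((-11+-10)/2, (-5+14)/2, (8+3)/2) = (-10.5, 4.5, 5.5)

(-10.5, 4.5, 5.5)


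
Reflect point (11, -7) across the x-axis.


Reflection across x-axis: (x, y) -> (x, -y)
(11, -7) -> (11, 7)

(11, 7)


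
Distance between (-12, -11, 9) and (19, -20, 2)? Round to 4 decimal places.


d = sqrt((19--12)^2 + (-20--11)^2 + (2-9)^2) = 33.0303

33.0303


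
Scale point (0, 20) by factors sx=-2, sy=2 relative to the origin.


Scaling: (x*sx, y*sy) = (0*-2, 20*2) = (0, 40)

(0, 40)


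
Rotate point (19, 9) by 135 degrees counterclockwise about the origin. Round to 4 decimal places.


x' = 19*cos(135) - 9*sin(135) = -19.799
y' = 19*sin(135) + 9*cos(135) = 7.0711

(-19.799, 7.0711)


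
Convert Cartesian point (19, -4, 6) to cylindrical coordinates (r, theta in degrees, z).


r = sqrt(19^2 + (-4)^2) = 19.4165
theta = atan2(-4, 19) = 348.1113 deg
z = 6

r = 19.4165, theta = 348.1113 deg, z = 6


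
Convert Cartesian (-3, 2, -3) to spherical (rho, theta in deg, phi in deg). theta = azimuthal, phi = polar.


rho = sqrt((-3)^2 + 2^2 + (-3)^2) = 4.6904
theta = atan2(2, -3) = 146.3099 deg
phi = acos(-3/4.6904) = 129.7622 deg

rho = 4.6904, theta = 146.3099 deg, phi = 129.7622 deg


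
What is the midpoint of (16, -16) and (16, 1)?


Midpoint = ((16+16)/2, (-16+1)/2) = (16, -7.5)

(16, -7.5)


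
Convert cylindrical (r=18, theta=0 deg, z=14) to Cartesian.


x = 18 * cos(0) = 18
y = 18 * sin(0) = 0
z = 14

(18, 0, 14)


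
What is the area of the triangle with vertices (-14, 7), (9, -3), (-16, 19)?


Area = |x1(y2-y3) + x2(y3-y1) + x3(y1-y2)| / 2
= |-14*(-3-19) + 9*(19-7) + -16*(7--3)| / 2
= 128

128


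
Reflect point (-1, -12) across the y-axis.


Reflection across y-axis: (x, y) -> (-x, y)
(-1, -12) -> (1, -12)

(1, -12)


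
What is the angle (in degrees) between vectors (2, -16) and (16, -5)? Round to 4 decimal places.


dot = 2*16 + -16*-5 = 112
|u| = 16.1245, |v| = 16.7631
cos(angle) = 0.4144
angle = 65.521 degrees

65.521 degrees


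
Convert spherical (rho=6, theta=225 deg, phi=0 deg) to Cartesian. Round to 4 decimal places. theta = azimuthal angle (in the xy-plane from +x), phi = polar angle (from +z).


x = 6 * sin(0) * cos(225) = 0
y = 6 * sin(0) * sin(225) = 0
z = 6 * cos(0) = 6

(0, 0, 6)


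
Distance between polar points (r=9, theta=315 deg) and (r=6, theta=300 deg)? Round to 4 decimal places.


d = sqrt(r1^2 + r2^2 - 2*r1*r2*cos(t2-t1))
d = sqrt(9^2 + 6^2 - 2*9*6*cos(300-315)) = 3.5609

3.5609


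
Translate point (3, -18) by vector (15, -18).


Translation: (x+dx, y+dy) = (3+15, -18+-18) = (18, -36)

(18, -36)


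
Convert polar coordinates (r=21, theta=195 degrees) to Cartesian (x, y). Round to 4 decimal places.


x = 21 * cos(195) = -20.2844
y = 21 * sin(195) = -5.4352

(-20.2844, -5.4352)


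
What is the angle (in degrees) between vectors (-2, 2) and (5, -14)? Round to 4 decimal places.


dot = -2*5 + 2*-14 = -38
|u| = 2.8284, |v| = 14.8661
cos(angle) = -0.9037
angle = 154.6538 degrees

154.6538 degrees


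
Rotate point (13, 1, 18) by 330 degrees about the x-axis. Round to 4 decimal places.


x' = 13
y' = 1*cos(330) - 18*sin(330) = 9.866
z' = 1*sin(330) + 18*cos(330) = 15.0885

(13, 9.866, 15.0885)


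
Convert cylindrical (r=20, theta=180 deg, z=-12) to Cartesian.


x = 20 * cos(180) = -20
y = 20 * sin(180) = 0
z = -12

(-20, 0, -12)


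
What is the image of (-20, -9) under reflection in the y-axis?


Reflection across y-axis: (x, y) -> (-x, y)
(-20, -9) -> (20, -9)

(20, -9)


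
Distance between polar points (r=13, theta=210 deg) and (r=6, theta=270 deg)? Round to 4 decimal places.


d = sqrt(r1^2 + r2^2 - 2*r1*r2*cos(t2-t1))
d = sqrt(13^2 + 6^2 - 2*13*6*cos(270-210)) = 11.2694

11.2694


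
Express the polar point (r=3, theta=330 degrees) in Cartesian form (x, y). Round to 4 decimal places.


x = 3 * cos(330) = 2.5981
y = 3 * sin(330) = -1.5

(2.5981, -1.5)


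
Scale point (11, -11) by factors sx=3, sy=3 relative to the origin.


Scaling: (x*sx, y*sy) = (11*3, -11*3) = (33, -33)

(33, -33)


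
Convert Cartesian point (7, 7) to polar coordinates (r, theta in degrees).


r = sqrt(7^2 + 7^2) = 9.8995
theta = atan2(7, 7) = 45 degrees

r = 9.8995, theta = 45 degrees


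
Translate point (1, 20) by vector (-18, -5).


Translation: (x+dx, y+dy) = (1+-18, 20+-5) = (-17, 15)

(-17, 15)


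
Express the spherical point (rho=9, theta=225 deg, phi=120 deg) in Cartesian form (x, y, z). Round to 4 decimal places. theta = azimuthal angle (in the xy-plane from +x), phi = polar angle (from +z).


x = 9 * sin(120) * cos(225) = -5.5114
y = 9 * sin(120) * sin(225) = -5.5114
z = 9 * cos(120) = -4.5

(-5.5114, -5.5114, -4.5)


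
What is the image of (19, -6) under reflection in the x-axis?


Reflection across x-axis: (x, y) -> (x, -y)
(19, -6) -> (19, 6)

(19, 6)


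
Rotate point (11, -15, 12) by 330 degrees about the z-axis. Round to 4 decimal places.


x' = 11*cos(330) - -15*sin(330) = 2.0263
y' = 11*sin(330) + -15*cos(330) = -18.4904
z' = 12

(2.0263, -18.4904, 12)


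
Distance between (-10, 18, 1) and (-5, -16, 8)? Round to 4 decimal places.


d = sqrt((-5--10)^2 + (-16-18)^2 + (8-1)^2) = 35.0714

35.0714


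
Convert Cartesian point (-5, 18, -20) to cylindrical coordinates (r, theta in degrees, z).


r = sqrt((-5)^2 + 18^2) = 18.6815
theta = atan2(18, -5) = 105.5241 deg
z = -20

r = 18.6815, theta = 105.5241 deg, z = -20


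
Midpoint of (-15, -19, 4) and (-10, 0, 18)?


Midpoint = ((-15+-10)/2, (-19+0)/2, (4+18)/2) = (-12.5, -9.5, 11)

(-12.5, -9.5, 11)


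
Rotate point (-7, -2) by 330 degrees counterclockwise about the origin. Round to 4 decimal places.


x' = -7*cos(330) - -2*sin(330) = -7.0622
y' = -7*sin(330) + -2*cos(330) = 1.7679

(-7.0622, 1.7679)


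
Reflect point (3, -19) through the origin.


Reflection through origin: (x, y) -> (-x, -y)
(3, -19) -> (-3, 19)

(-3, 19)


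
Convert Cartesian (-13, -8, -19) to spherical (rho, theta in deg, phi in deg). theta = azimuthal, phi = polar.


rho = sqrt((-13)^2 + (-8)^2 + (-19)^2) = 24.3721
theta = atan2(-8, -13) = 211.6075 deg
phi = acos(-19/24.3721) = 141.2221 deg

rho = 24.3721, theta = 211.6075 deg, phi = 141.2221 deg


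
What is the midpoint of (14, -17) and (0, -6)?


Midpoint = ((14+0)/2, (-17+-6)/2) = (7, -11.5)

(7, -11.5)


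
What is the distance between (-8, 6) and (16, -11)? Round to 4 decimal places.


d = sqrt((16--8)^2 + (-11-6)^2) = 29.4109

29.4109


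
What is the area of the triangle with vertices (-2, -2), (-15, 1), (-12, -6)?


Area = |x1(y2-y3) + x2(y3-y1) + x3(y1-y2)| / 2
= |-2*(1--6) + -15*(-6--2) + -12*(-2-1)| / 2
= 41

41


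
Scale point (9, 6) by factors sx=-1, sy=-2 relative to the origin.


Scaling: (x*sx, y*sy) = (9*-1, 6*-2) = (-9, -12)

(-9, -12)


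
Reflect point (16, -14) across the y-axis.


Reflection across y-axis: (x, y) -> (-x, y)
(16, -14) -> (-16, -14)

(-16, -14)


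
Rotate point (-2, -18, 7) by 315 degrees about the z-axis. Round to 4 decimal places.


x' = -2*cos(315) - -18*sin(315) = -14.1421
y' = -2*sin(315) + -18*cos(315) = -11.3137
z' = 7

(-14.1421, -11.3137, 7)


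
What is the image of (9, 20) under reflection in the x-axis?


Reflection across x-axis: (x, y) -> (x, -y)
(9, 20) -> (9, -20)

(9, -20)


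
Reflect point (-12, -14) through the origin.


Reflection through origin: (x, y) -> (-x, -y)
(-12, -14) -> (12, 14)

(12, 14)


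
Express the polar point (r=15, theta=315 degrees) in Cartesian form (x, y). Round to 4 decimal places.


x = 15 * cos(315) = 10.6066
y = 15 * sin(315) = -10.6066

(10.6066, -10.6066)


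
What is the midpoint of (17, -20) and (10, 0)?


Midpoint = ((17+10)/2, (-20+0)/2) = (13.5, -10)

(13.5, -10)


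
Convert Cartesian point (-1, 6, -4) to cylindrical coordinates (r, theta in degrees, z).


r = sqrt((-1)^2 + 6^2) = 6.0828
theta = atan2(6, -1) = 99.4623 deg
z = -4

r = 6.0828, theta = 99.4623 deg, z = -4


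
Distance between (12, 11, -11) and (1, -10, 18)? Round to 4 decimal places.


d = sqrt((1-12)^2 + (-10-11)^2 + (18--11)^2) = 37.4566

37.4566


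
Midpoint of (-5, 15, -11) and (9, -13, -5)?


Midpoint = ((-5+9)/2, (15+-13)/2, (-11+-5)/2) = (2, 1, -8)

(2, 1, -8)


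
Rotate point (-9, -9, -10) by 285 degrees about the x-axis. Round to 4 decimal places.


x' = -9
y' = -9*cos(285) - -10*sin(285) = -11.9886
z' = -9*sin(285) + -10*cos(285) = 6.1051

(-9, -11.9886, 6.1051)


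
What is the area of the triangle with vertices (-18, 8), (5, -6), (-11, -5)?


Area = |x1(y2-y3) + x2(y3-y1) + x3(y1-y2)| / 2
= |-18*(-6--5) + 5*(-5-8) + -11*(8--6)| / 2
= 100.5

100.5


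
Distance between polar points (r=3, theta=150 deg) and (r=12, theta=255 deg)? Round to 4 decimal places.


d = sqrt(r1^2 + r2^2 - 2*r1*r2*cos(t2-t1))
d = sqrt(3^2 + 12^2 - 2*3*12*cos(255-150)) = 13.101

13.101


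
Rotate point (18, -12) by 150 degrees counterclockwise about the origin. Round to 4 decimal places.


x' = 18*cos(150) - -12*sin(150) = -9.5885
y' = 18*sin(150) + -12*cos(150) = 19.3923

(-9.5885, 19.3923)


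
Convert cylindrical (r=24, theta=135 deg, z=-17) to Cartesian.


x = 24 * cos(135) = -16.9706
y = 24 * sin(135) = 16.9706
z = -17

(-16.9706, 16.9706, -17)


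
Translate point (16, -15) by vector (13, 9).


Translation: (x+dx, y+dy) = (16+13, -15+9) = (29, -6)

(29, -6)


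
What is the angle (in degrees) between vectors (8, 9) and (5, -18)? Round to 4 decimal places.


dot = 8*5 + 9*-18 = -122
|u| = 12.0416, |v| = 18.6815
cos(angle) = -0.5423
angle = 122.8423 degrees

122.8423 degrees


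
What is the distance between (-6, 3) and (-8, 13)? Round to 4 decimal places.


d = sqrt((-8--6)^2 + (13-3)^2) = 10.198

10.198


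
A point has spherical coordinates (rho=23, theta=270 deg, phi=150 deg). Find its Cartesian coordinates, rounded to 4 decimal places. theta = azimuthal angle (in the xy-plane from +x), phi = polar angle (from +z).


x = 23 * sin(150) * cos(270) = 0
y = 23 * sin(150) * sin(270) = -11.5
z = 23 * cos(150) = -19.9186

(0, -11.5, -19.9186)


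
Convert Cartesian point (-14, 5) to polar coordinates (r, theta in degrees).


r = sqrt((-14)^2 + 5^2) = 14.8661
theta = atan2(5, -14) = 160.3462 degrees

r = 14.8661, theta = 160.3462 degrees


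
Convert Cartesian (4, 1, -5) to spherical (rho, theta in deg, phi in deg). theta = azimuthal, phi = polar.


rho = sqrt(4^2 + 1^2 + (-5)^2) = 6.4807
theta = atan2(1, 4) = 14.0362 deg
phi = acos(-5/6.4807) = 140.4903 deg

rho = 6.4807, theta = 14.0362 deg, phi = 140.4903 deg


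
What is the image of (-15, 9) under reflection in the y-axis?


Reflection across y-axis: (x, y) -> (-x, y)
(-15, 9) -> (15, 9)

(15, 9)


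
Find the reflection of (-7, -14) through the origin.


Reflection through origin: (x, y) -> (-x, -y)
(-7, -14) -> (7, 14)

(7, 14)


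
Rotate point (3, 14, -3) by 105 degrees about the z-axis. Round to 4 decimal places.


x' = 3*cos(105) - 14*sin(105) = -14.2994
y' = 3*sin(105) + 14*cos(105) = -0.7257
z' = -3

(-14.2994, -0.7257, -3)


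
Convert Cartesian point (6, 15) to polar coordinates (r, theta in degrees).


r = sqrt(6^2 + 15^2) = 16.1555
theta = atan2(15, 6) = 68.1986 degrees

r = 16.1555, theta = 68.1986 degrees


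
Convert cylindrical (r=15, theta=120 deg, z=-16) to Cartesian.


x = 15 * cos(120) = -7.5
y = 15 * sin(120) = 12.9904
z = -16

(-7.5, 12.9904, -16)


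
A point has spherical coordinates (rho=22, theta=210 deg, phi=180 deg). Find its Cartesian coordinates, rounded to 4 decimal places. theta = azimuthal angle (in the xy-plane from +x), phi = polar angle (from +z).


x = 22 * sin(180) * cos(210) = 0
y = 22 * sin(180) * sin(210) = 0
z = 22 * cos(180) = -22

(0, 0, -22)


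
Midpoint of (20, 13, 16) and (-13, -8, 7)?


Midpoint = ((20+-13)/2, (13+-8)/2, (16+7)/2) = (3.5, 2.5, 11.5)

(3.5, 2.5, 11.5)


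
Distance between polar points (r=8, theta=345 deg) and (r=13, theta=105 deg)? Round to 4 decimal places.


d = sqrt(r1^2 + r2^2 - 2*r1*r2*cos(t2-t1))
d = sqrt(8^2 + 13^2 - 2*8*13*cos(105-345)) = 18.3576

18.3576


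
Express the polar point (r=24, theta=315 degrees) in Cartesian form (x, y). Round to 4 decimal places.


x = 24 * cos(315) = 16.9706
y = 24 * sin(315) = -16.9706

(16.9706, -16.9706)


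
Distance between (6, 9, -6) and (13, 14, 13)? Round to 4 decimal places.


d = sqrt((13-6)^2 + (14-9)^2 + (13--6)^2) = 20.8567

20.8567


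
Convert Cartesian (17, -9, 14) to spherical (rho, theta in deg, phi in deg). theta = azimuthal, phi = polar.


rho = sqrt(17^2 + (-9)^2 + 14^2) = 23.7908
theta = atan2(-9, 17) = 332.1027 deg
phi = acos(14/23.7908) = 53.9519 deg

rho = 23.7908, theta = 332.1027 deg, phi = 53.9519 deg


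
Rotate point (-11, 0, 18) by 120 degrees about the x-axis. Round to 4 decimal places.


x' = -11
y' = 0*cos(120) - 18*sin(120) = -15.5885
z' = 0*sin(120) + 18*cos(120) = -9

(-11, -15.5885, -9)


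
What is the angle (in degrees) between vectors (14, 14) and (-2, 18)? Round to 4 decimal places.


dot = 14*-2 + 14*18 = 224
|u| = 19.799, |v| = 18.1108
cos(angle) = 0.6247
angle = 51.3402 degrees

51.3402 degrees


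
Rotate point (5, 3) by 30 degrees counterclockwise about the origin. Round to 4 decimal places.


x' = 5*cos(30) - 3*sin(30) = 2.8301
y' = 5*sin(30) + 3*cos(30) = 5.0981

(2.8301, 5.0981)


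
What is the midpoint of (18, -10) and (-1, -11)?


Midpoint = ((18+-1)/2, (-10+-11)/2) = (8.5, -10.5)

(8.5, -10.5)


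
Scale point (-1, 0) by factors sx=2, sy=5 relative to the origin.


Scaling: (x*sx, y*sy) = (-1*2, 0*5) = (-2, 0)

(-2, 0)


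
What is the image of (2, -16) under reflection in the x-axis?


Reflection across x-axis: (x, y) -> (x, -y)
(2, -16) -> (2, 16)

(2, 16)


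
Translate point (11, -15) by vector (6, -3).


Translation: (x+dx, y+dy) = (11+6, -15+-3) = (17, -18)

(17, -18)


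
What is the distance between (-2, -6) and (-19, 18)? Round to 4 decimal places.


d = sqrt((-19--2)^2 + (18--6)^2) = 29.4109

29.4109


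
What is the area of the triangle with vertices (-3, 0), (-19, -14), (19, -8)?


Area = |x1(y2-y3) + x2(y3-y1) + x3(y1-y2)| / 2
= |-3*(-14--8) + -19*(-8-0) + 19*(0--14)| / 2
= 218

218


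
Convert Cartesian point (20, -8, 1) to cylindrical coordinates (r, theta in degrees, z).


r = sqrt(20^2 + (-8)^2) = 21.5407
theta = atan2(-8, 20) = 338.1986 deg
z = 1

r = 21.5407, theta = 338.1986 deg, z = 1


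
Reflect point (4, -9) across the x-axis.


Reflection across x-axis: (x, y) -> (x, -y)
(4, -9) -> (4, 9)

(4, 9)


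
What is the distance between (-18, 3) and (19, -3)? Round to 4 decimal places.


d = sqrt((19--18)^2 + (-3-3)^2) = 37.4833

37.4833


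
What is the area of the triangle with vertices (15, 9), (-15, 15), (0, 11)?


Area = |x1(y2-y3) + x2(y3-y1) + x3(y1-y2)| / 2
= |15*(15-11) + -15*(11-9) + 0*(9-15)| / 2
= 15

15


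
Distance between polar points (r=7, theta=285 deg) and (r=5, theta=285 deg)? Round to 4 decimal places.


d = sqrt(r1^2 + r2^2 - 2*r1*r2*cos(t2-t1))
d = sqrt(7^2 + 5^2 - 2*7*5*cos(285-285)) = 2

2


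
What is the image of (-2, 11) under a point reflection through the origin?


Reflection through origin: (x, y) -> (-x, -y)
(-2, 11) -> (2, -11)

(2, -11)


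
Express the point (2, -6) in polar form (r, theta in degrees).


r = sqrt(2^2 + (-6)^2) = 6.3246
theta = atan2(-6, 2) = 288.4349 degrees

r = 6.3246, theta = 288.4349 degrees


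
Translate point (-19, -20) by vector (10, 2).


Translation: (x+dx, y+dy) = (-19+10, -20+2) = (-9, -18)

(-9, -18)


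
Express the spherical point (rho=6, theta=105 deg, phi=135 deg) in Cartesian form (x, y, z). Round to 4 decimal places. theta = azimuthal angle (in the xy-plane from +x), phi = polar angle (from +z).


x = 6 * sin(135) * cos(105) = -1.0981
y = 6 * sin(135) * sin(105) = 4.0981
z = 6 * cos(135) = -4.2426

(-1.0981, 4.0981, -4.2426)


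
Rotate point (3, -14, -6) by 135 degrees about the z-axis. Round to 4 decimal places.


x' = 3*cos(135) - -14*sin(135) = 7.7782
y' = 3*sin(135) + -14*cos(135) = 12.0208
z' = -6

(7.7782, 12.0208, -6)


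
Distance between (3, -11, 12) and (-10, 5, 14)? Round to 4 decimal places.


d = sqrt((-10-3)^2 + (5--11)^2 + (14-12)^2) = 20.7123

20.7123


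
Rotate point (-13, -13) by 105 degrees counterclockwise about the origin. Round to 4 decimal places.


x' = -13*cos(105) - -13*sin(105) = 15.9217
y' = -13*sin(105) + -13*cos(105) = -9.1924

(15.9217, -9.1924)


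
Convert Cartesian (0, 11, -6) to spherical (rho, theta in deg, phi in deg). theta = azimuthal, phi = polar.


rho = sqrt(0^2 + 11^2 + (-6)^2) = 12.53
theta = atan2(11, 0) = 90 deg
phi = acos(-6/12.53) = 118.6105 deg

rho = 12.53, theta = 90 deg, phi = 118.6105 deg


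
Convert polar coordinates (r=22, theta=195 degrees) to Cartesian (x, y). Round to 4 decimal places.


x = 22 * cos(195) = -21.2504
y = 22 * sin(195) = -5.694

(-21.2504, -5.694)


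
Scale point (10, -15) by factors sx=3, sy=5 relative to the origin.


Scaling: (x*sx, y*sy) = (10*3, -15*5) = (30, -75)

(30, -75)


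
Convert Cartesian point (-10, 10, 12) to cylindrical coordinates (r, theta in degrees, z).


r = sqrt((-10)^2 + 10^2) = 14.1421
theta = atan2(10, -10) = 135 deg
z = 12

r = 14.1421, theta = 135 deg, z = 12


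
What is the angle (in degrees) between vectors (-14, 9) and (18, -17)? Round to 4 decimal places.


dot = -14*18 + 9*-17 = -405
|u| = 16.6433, |v| = 24.7588
cos(angle) = -0.9828
angle = 169.3718 degrees

169.3718 degrees


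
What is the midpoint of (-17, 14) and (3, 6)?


Midpoint = ((-17+3)/2, (14+6)/2) = (-7, 10)

(-7, 10)


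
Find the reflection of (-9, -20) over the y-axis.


Reflection across y-axis: (x, y) -> (-x, y)
(-9, -20) -> (9, -20)

(9, -20)


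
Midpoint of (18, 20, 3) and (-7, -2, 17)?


Midpoint = ((18+-7)/2, (20+-2)/2, (3+17)/2) = (5.5, 9, 10)

(5.5, 9, 10)


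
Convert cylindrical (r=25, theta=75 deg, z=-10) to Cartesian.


x = 25 * cos(75) = 6.4705
y = 25 * sin(75) = 24.1481
z = -10

(6.4705, 24.1481, -10)


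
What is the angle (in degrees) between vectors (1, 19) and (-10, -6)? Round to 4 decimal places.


dot = 1*-10 + 19*-6 = -124
|u| = 19.0263, |v| = 11.6619
cos(angle) = -0.5589
angle = 123.9765 degrees

123.9765 degrees


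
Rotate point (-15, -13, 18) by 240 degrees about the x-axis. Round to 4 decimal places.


x' = -15
y' = -13*cos(240) - 18*sin(240) = 22.0885
z' = -13*sin(240) + 18*cos(240) = 2.2583

(-15, 22.0885, 2.2583)


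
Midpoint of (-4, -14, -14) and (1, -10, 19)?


Midpoint = ((-4+1)/2, (-14+-10)/2, (-14+19)/2) = (-1.5, -12, 2.5)

(-1.5, -12, 2.5)


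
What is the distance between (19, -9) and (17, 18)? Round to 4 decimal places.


d = sqrt((17-19)^2 + (18--9)^2) = 27.074

27.074


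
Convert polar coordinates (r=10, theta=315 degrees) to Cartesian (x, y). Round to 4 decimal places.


x = 10 * cos(315) = 7.0711
y = 10 * sin(315) = -7.0711

(7.0711, -7.0711)


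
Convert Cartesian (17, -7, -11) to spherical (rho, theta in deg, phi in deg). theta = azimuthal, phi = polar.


rho = sqrt(17^2 + (-7)^2 + (-11)^2) = 21.4243
theta = atan2(-7, 17) = 337.6199 deg
phi = acos(-11/21.4243) = 120.893 deg

rho = 21.4243, theta = 337.6199 deg, phi = 120.893 deg


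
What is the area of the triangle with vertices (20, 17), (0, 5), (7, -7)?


Area = |x1(y2-y3) + x2(y3-y1) + x3(y1-y2)| / 2
= |20*(5--7) + 0*(-7-17) + 7*(17-5)| / 2
= 162

162


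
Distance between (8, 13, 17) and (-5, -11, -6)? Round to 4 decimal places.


d = sqrt((-5-8)^2 + (-11-13)^2 + (-6-17)^2) = 35.6931

35.6931


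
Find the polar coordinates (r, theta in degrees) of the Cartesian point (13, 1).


r = sqrt(13^2 + 1^2) = 13.0384
theta = atan2(1, 13) = 4.3987 degrees

r = 13.0384, theta = 4.3987 degrees


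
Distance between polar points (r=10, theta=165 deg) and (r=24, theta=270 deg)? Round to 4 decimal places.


d = sqrt(r1^2 + r2^2 - 2*r1*r2*cos(t2-t1))
d = sqrt(10^2 + 24^2 - 2*10*24*cos(270-165)) = 28.2884

28.2884


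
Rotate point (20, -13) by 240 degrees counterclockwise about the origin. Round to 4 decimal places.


x' = 20*cos(240) - -13*sin(240) = -21.2583
y' = 20*sin(240) + -13*cos(240) = -10.8205

(-21.2583, -10.8205)


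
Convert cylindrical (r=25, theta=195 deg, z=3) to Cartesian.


x = 25 * cos(195) = -24.1481
y = 25 * sin(195) = -6.4705
z = 3

(-24.1481, -6.4705, 3)


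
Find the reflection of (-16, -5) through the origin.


Reflection through origin: (x, y) -> (-x, -y)
(-16, -5) -> (16, 5)

(16, 5)


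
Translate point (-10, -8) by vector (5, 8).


Translation: (x+dx, y+dy) = (-10+5, -8+8) = (-5, 0)

(-5, 0)


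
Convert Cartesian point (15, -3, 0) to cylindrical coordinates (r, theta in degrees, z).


r = sqrt(15^2 + (-3)^2) = 15.2971
theta = atan2(-3, 15) = 348.6901 deg
z = 0

r = 15.2971, theta = 348.6901 deg, z = 0


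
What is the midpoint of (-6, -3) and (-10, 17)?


Midpoint = ((-6+-10)/2, (-3+17)/2) = (-8, 7)

(-8, 7)


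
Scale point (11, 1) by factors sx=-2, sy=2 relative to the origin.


Scaling: (x*sx, y*sy) = (11*-2, 1*2) = (-22, 2)

(-22, 2)


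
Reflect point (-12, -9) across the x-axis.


Reflection across x-axis: (x, y) -> (x, -y)
(-12, -9) -> (-12, 9)

(-12, 9)


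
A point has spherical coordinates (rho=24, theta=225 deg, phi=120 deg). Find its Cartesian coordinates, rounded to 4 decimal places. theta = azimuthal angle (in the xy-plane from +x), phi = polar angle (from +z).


x = 24 * sin(120) * cos(225) = -14.6969
y = 24 * sin(120) * sin(225) = -14.6969
z = 24 * cos(120) = -12

(-14.6969, -14.6969, -12)


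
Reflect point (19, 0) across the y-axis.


Reflection across y-axis: (x, y) -> (-x, y)
(19, 0) -> (-19, 0)

(-19, 0)


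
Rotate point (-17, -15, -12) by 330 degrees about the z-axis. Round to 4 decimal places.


x' = -17*cos(330) - -15*sin(330) = -22.2224
y' = -17*sin(330) + -15*cos(330) = -4.4904
z' = -12

(-22.2224, -4.4904, -12)


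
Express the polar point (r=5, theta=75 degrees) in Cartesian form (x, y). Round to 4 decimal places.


x = 5 * cos(75) = 1.2941
y = 5 * sin(75) = 4.8296

(1.2941, 4.8296)


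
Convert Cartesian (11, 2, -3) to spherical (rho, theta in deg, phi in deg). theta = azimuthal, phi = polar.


rho = sqrt(11^2 + 2^2 + (-3)^2) = 11.5758
theta = atan2(2, 11) = 10.3048 deg
phi = acos(-3/11.5758) = 105.0203 deg

rho = 11.5758, theta = 10.3048 deg, phi = 105.0203 deg


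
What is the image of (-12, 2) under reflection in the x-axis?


Reflection across x-axis: (x, y) -> (x, -y)
(-12, 2) -> (-12, -2)

(-12, -2)


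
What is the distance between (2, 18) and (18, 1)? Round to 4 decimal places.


d = sqrt((18-2)^2 + (1-18)^2) = 23.3452

23.3452


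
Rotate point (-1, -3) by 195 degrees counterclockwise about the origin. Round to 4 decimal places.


x' = -1*cos(195) - -3*sin(195) = 0.1895
y' = -1*sin(195) + -3*cos(195) = 3.1566

(0.1895, 3.1566)


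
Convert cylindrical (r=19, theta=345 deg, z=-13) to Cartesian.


x = 19 * cos(345) = 18.3526
y = 19 * sin(345) = -4.9176
z = -13

(18.3526, -4.9176, -13)


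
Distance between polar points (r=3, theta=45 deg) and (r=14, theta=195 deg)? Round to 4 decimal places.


d = sqrt(r1^2 + r2^2 - 2*r1*r2*cos(t2-t1))
d = sqrt(3^2 + 14^2 - 2*3*14*cos(195-45)) = 16.6657

16.6657


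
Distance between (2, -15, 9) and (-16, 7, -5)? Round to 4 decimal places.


d = sqrt((-16-2)^2 + (7--15)^2 + (-5-9)^2) = 31.686

31.686


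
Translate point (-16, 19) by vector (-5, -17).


Translation: (x+dx, y+dy) = (-16+-5, 19+-17) = (-21, 2)

(-21, 2)


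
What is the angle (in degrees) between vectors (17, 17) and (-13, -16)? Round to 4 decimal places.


dot = 17*-13 + 17*-16 = -493
|u| = 24.0416, |v| = 20.6155
cos(angle) = -0.9947
angle = 174.0939 degrees

174.0939 degrees


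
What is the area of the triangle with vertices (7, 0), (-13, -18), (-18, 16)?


Area = |x1(y2-y3) + x2(y3-y1) + x3(y1-y2)| / 2
= |7*(-18-16) + -13*(16-0) + -18*(0--18)| / 2
= 385

385


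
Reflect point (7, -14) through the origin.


Reflection through origin: (x, y) -> (-x, -y)
(7, -14) -> (-7, 14)

(-7, 14)


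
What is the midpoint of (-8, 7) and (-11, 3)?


Midpoint = ((-8+-11)/2, (7+3)/2) = (-9.5, 5)

(-9.5, 5)


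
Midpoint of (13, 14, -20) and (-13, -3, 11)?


Midpoint = ((13+-13)/2, (14+-3)/2, (-20+11)/2) = (0, 5.5, -4.5)

(0, 5.5, -4.5)


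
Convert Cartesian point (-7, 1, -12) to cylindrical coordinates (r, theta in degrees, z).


r = sqrt((-7)^2 + 1^2) = 7.0711
theta = atan2(1, -7) = 171.8699 deg
z = -12

r = 7.0711, theta = 171.8699 deg, z = -12


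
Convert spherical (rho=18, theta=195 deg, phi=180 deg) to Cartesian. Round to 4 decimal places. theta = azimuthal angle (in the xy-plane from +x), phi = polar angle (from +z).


x = 18 * sin(180) * cos(195) = 0
y = 18 * sin(180) * sin(195) = 0
z = 18 * cos(180) = -18

(0, 0, -18)


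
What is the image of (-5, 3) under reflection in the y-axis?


Reflection across y-axis: (x, y) -> (-x, y)
(-5, 3) -> (5, 3)

(5, 3)


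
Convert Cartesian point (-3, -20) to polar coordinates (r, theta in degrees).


r = sqrt((-3)^2 + (-20)^2) = 20.2237
theta = atan2(-20, -3) = 261.4692 degrees

r = 20.2237, theta = 261.4692 degrees


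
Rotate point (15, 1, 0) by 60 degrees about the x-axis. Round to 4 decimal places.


x' = 15
y' = 1*cos(60) - 0*sin(60) = 0.5
z' = 1*sin(60) + 0*cos(60) = 0.866

(15, 0.5, 0.866)


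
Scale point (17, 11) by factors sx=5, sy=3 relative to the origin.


Scaling: (x*sx, y*sy) = (17*5, 11*3) = (85, 33)

(85, 33)


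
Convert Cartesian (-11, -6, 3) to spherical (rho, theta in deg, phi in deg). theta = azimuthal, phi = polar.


rho = sqrt((-11)^2 + (-6)^2 + 3^2) = 12.8841
theta = atan2(-6, -11) = 208.6105 deg
phi = acos(3/12.8841) = 76.5354 deg

rho = 12.8841, theta = 208.6105 deg, phi = 76.5354 deg


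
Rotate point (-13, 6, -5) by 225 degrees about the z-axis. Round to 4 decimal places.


x' = -13*cos(225) - 6*sin(225) = 13.435
y' = -13*sin(225) + 6*cos(225) = 4.9497
z' = -5

(13.435, 4.9497, -5)


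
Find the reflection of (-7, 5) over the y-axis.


Reflection across y-axis: (x, y) -> (-x, y)
(-7, 5) -> (7, 5)

(7, 5)


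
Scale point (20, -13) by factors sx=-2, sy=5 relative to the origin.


Scaling: (x*sx, y*sy) = (20*-2, -13*5) = (-40, -65)

(-40, -65)


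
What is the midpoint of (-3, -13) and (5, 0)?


Midpoint = ((-3+5)/2, (-13+0)/2) = (1, -6.5)

(1, -6.5)


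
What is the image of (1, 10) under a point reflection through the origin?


Reflection through origin: (x, y) -> (-x, -y)
(1, 10) -> (-1, -10)

(-1, -10)


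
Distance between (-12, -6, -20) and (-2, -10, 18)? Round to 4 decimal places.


d = sqrt((-2--12)^2 + (-10--6)^2 + (18--20)^2) = 39.4968

39.4968


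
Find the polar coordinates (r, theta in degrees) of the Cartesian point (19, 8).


r = sqrt(19^2 + 8^2) = 20.6155
theta = atan2(8, 19) = 22.8337 degrees

r = 20.6155, theta = 22.8337 degrees


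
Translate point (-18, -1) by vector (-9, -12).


Translation: (x+dx, y+dy) = (-18+-9, -1+-12) = (-27, -13)

(-27, -13)


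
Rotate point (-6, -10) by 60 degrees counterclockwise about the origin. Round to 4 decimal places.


x' = -6*cos(60) - -10*sin(60) = 5.6603
y' = -6*sin(60) + -10*cos(60) = -10.1962

(5.6603, -10.1962)


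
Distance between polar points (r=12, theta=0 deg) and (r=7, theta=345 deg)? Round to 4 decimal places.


d = sqrt(r1^2 + r2^2 - 2*r1*r2*cos(t2-t1))
d = sqrt(12^2 + 7^2 - 2*12*7*cos(345-0)) = 5.543

5.543


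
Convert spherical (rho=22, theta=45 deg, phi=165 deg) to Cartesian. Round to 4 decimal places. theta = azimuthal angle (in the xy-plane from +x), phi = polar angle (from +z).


x = 22 * sin(165) * cos(45) = 4.0263
y = 22 * sin(165) * sin(45) = 4.0263
z = 22 * cos(165) = -21.2504

(4.0263, 4.0263, -21.2504)


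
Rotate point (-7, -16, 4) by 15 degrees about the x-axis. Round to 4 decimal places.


x' = -7
y' = -16*cos(15) - 4*sin(15) = -16.4901
z' = -16*sin(15) + 4*cos(15) = -0.2774

(-7, -16.4901, -0.2774)


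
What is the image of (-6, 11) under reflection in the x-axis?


Reflection across x-axis: (x, y) -> (x, -y)
(-6, 11) -> (-6, -11)

(-6, -11)


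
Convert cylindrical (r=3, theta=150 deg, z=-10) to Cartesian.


x = 3 * cos(150) = -2.5981
y = 3 * sin(150) = 1.5
z = -10

(-2.5981, 1.5, -10)


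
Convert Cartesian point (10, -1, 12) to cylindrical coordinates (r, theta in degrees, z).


r = sqrt(10^2 + (-1)^2) = 10.0499
theta = atan2(-1, 10) = 354.2894 deg
z = 12

r = 10.0499, theta = 354.2894 deg, z = 12


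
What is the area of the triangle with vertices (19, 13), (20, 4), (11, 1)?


Area = |x1(y2-y3) + x2(y3-y1) + x3(y1-y2)| / 2
= |19*(4-1) + 20*(1-13) + 11*(13-4)| / 2
= 42

42
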